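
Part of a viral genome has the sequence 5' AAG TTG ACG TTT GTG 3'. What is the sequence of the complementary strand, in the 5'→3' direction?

Pairing A↔T and G↔C gives TTCAACTGCAAACAC, running 3'→5'. Reverse for the 5'→3' convention.

5'-CACAAACGTCAACTT-3'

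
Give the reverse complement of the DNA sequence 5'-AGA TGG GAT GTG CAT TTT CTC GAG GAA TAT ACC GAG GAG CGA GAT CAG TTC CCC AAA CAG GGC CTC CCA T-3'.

5'-ATGGGAGGCCCTGTTTGGGGAACTGATCTCGCTCCTCGGTATATTCCTCGAGAAAATGCACATCCCATCT-3'

Reading the sequence 3'→5' and pairing each base (A↔T, G↔C) gives the reverse complement directly.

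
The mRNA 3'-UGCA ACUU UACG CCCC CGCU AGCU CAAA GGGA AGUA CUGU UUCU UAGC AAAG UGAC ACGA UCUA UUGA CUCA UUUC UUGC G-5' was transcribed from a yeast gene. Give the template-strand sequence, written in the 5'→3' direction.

Written 5'→3' the mRNA is GCGUUCUUUACUCAGUUAUCUAGCACAGUGAAACGAUUCUUUGUCAUGAAGGGAAACUCGAUCGCCCCCGCAUUUCAACGU, so the coding DNA strand is GCGTTCTTTACTCAGTTATCTAGCACAGTGAAACGATTCTTTGTCATGAAGGGAAACTCGATCGCCCCCGCATTTCAACGT. The template is its reverse complement.

5'-ACGTTGAAATGCGGGGGCGATCGAGTTTCCCTTCATGACAAAGAATCGTTTCACTGTGCTAGATAACTGAGTAAAGAACGC-3'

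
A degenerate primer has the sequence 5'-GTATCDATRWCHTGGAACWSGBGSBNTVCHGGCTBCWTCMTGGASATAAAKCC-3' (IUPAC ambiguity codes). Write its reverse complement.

5'-GGMTTTATSTCCAKGAWGVAGCCDGBANVSCVCSWGTTCCADGWYATHGATAC-3'

Standard pairs A↔T, G↔C; ambiguity codes pair R↔Y, M↔K, W↔W, S↔S, B↔V, D↔H, N↔N. Complement (CATAGHTAYWGDACCTTGWSCVCSVNABGDCCGAVGWAGKACCTSTATTTMGG), then reverse for 5'→3'.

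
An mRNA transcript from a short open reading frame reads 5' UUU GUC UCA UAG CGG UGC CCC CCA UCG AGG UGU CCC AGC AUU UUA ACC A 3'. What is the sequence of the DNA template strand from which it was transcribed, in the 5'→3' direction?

5'-TGGTTAAAATGCTGGGACACCTCGATGGGGGGCACCGCTATGAGACAAA-3'

Replace U with T to get the coding DNA strand: TTTGTCTCATAGCGGTGCCCCCCATCGAGGTGTCCCAGCATTTTAACCA. The template strand is its reverse complement (complement AAACAGAGTATCGCCACGGGGGGTAGCTCCACAGGGTCGTAAAATTGGT, then reverse).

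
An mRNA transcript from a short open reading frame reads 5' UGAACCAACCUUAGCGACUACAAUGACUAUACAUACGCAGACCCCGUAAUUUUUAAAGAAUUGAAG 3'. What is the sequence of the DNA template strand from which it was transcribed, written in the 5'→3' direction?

Replace U with T to get the coding DNA strand: TGAACCAACCTTAGCGACTACAATGACTATACATACGCAGACCCCGTAATTTTTAAAGAATTGAAG. The template strand is its reverse complement (complement ACTTGGTTGGAATCGCTGATGTTACTGATATGTATGCGTCTGGGGCATTAAAAATTTCTTAACTTC, then reverse).

5'-CTTCAATTCTTTAAAAATTACGGGGTCTGCGTATGTATAGTCATTGTAGTCGCTAAGGTTGGTTCA-3'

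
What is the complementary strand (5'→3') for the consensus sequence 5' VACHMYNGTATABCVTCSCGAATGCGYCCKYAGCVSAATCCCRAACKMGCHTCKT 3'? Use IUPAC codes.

5'-AMGADGCKMGTTYGGGATTSBGCTRMGGRCGCATTCGSGABGVTATACNRKDGTB-3'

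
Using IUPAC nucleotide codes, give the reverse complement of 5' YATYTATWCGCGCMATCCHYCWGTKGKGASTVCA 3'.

5'-TGBASTCMCMACWGRDGGATKGCGCGWATARATR-3'

Standard pairs A↔T, G↔C; ambiguity codes pair Y↔R, M↔K, W↔W, S↔S, H↔D, V↔B. Complement (RTARATAWGCGCGKTAGGDRGWCAMCMCTSABGT), then reverse for 5'→3'.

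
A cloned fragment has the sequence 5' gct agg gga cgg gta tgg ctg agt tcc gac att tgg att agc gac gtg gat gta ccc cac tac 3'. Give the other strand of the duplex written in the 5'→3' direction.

5'-GTAGTGGGGTACATCCACGTCGCTAATCCAAATGTCGGAACTCAGCCATACCCGTCCCCTAGC-3'

The complement of GCTAGGGGACGGGTATGGCTGAGTTCCGACATTTGGATTAGCGACGTGGATGTACCCCACTAC is CGATCCCCTGCCCATACCGACTCAAGGCTGTAAACCTAATCGCTGCACCTACATGGGGTGATG (A↔T, G↔C). DNA strands are antiparallel, so the complementary strand runs 3'→5'; reversing gives the 5'→3' form.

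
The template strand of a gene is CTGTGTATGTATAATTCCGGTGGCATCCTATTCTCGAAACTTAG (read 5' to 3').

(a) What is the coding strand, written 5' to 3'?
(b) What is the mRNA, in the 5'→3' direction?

(a) 5'-CTAAGTTTCGAGAATAGGATGCCACCGGAATTATACATACACAG-3'
(b) 5'-CUAAGUUUCGAGAAUAGGAUGCCACCGGAAUUAUACAUACACAG-3'

(a) The coding strand is the reverse complement of the template: complement GACACATACATATTAAGGCCACCGTAGGATAAGAGCTTTGAATC, then reverse.
(b) mRNA has the coding-strand sequence with T→U.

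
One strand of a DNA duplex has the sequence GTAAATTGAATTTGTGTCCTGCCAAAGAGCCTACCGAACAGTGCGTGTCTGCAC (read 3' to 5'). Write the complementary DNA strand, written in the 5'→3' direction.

The strand is given 3'→5', so its complement runs 5'→3' in the same left-to-right order: pair each base A↔T, G↔C.

5'-CATTTAACTTAAACACAGGACGGTTTCTCGGATGGCTTGTCACGCACAGACGTG-3'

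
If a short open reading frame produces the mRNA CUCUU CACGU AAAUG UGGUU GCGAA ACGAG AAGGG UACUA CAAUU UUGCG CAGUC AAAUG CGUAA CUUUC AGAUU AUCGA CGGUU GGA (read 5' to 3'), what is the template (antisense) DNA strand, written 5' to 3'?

Replace U with T to get the coding DNA strand: CTCTTCACGTAAATGTGGTTGCGAAACGAGAAGGGTACTACAATTTTGCGCAGTCAAATGCGTAACTTTCAGATTATCGACGGTTGGA. The template strand is its reverse complement (complement GAGAAGTGCATTTACACCAACGCTTTGCTCTTCCCATGATGTTAAAACGCGTCAGTTTACGCATTGAAAGTCTAATAGCTGCCAACCT, then reverse).

5'-TCCAACCGTCGATAATCTGAAAGTTACGCATTTGACTGCGCAAAATTGTAGTACCCTTCTCGTTTCGCAACCACATTTACGTGAAGAG-3'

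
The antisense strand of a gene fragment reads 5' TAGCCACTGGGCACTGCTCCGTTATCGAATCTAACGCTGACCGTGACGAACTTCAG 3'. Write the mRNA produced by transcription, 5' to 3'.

The mRNA has the sequence of the coding strand (reverse complement of the template) with T→U. Reverse complement of TAGCCACTGGGCACTGCTCCGTTATCGAATCTAACGCTGACCGTGACGAACTTCAG is CTGAAGTTCGTCACGGTCAGCGTTAGATTCGATAACGGAGCAGTGCCCAGTGGCTA; then T→U.

5'-CUGAAGUUCGUCACGGUCAGCGUUAGAUUCGAUAACGGAGCAGUGCCCAGUGGCUA-3'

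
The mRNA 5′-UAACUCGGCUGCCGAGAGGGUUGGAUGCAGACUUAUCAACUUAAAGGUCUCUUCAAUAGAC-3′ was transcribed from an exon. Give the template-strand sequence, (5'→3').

5'-GTCTATTGAAGAGACCTTTAAGTTGATAAGTCTGCATCCAACCCTCTCGGCAGCCGAGTTA-3'

Replace U with T to get the coding DNA strand: TAACTCGGCTGCCGAGAGGGTTGGATGCAGACTTATCAACTTAAAGGTCTCTTCAATAGAC. The template strand is its reverse complement (complement ATTGAGCCGACGGCTCTCCCAACCTACGTCTGAATAGTTGAATTTCCAGAGAAGTTATCTG, then reverse).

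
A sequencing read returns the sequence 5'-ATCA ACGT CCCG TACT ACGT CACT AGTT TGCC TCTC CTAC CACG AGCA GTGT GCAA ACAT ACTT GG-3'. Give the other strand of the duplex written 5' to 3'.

The complement of ATCAACGTCCCGTACTACGTCACTAGTTTGCCTCTCCTACCACGAGCAGTGTGCAAACATACTTGG is TAGTTGCAGGGCATGATGCAGTGATCAAACGGAGAGGATGGTGCTCGTCACACGTTTGTATGAACC (A↔T, G↔C). DNA strands are antiparallel, so the complementary strand runs 3'→5'; reversing gives the 5'→3' form.

5'-CCAAGTATGTTTGCACACTGCTCGTGGTAGGAGAGGCAAACTAGTGACGTAGTACGGGACGTTGAT-3'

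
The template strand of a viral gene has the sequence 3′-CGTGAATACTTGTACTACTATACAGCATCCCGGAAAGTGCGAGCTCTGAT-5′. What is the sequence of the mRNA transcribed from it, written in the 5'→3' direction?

5′-GCACUUAUGAACAUGAUGAUAUGUCGUAGGGCCUUUCACGCUCGAGACUA-3′

Reading the template 3'→5' as shown, RNA polymerase pairs each base (A→U, T→A, G↔C) to build mRNA 5'→3' directly.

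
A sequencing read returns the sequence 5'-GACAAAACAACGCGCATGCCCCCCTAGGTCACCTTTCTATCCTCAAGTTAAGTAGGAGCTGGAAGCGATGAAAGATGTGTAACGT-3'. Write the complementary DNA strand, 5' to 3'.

Pairing A↔T and G↔C gives CTGTTTTGTTGCGCGTACGGGGGGATCCAGTGGAAAGATAGGAGTTCAATTCATCCTCGACCTTCGCTACTTTCTACACATTGCA, running 3'→5'. Reverse for the 5'→3' convention.

5'-ACGTTACACATCTTTCATCGCTTCCAGCTCCTACTTAACTTGAGGATAGAAAGGTGACCTAGGGGGGCATGCGCGTTGTTTTGTC-3'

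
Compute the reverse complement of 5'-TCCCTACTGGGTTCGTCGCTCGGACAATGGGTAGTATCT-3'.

Complement each base (A↔T, G↔C): AGGGATGACCCAAGCAGCGAGCCTGTTACCCATCATAGA. Then reverse.

5'-AGATACTACCCATTGTCCGAGCGACGAACCCAGTAGGGA-3'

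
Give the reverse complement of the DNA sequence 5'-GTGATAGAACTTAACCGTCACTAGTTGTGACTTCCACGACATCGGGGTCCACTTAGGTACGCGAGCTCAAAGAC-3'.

5'-GTCTTTGAGCTCGCGTACCTAAGTGGACCCCGATGTCGTGGAAGTCACAACTAGTGACGGTTAAGTTCTATCAC-3'

Reading the sequence 3'→5' and pairing each base (A↔T, G↔C) gives the reverse complement directly.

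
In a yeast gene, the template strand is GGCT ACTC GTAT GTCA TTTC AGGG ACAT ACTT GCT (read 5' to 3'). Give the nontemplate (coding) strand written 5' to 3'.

5'-AGCAAGTATGTCCCTGAAATGACATACGAGTAGCC-3'

The coding strand is complementary and antiparallel to the template: take the complement (A↔T, G↔C) and reverse.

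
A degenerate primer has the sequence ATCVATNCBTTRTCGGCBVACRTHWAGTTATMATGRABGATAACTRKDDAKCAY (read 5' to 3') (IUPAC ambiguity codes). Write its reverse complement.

Standard pairs A↔T, G↔C; ambiguity codes pair R↔Y, M↔K, W↔W, B↔V, D↔H, N↔N. Complement (TAGBTANGVAAYAGCCGVBTGYADWTCAATAKTACYTVCTATTGAYMHHTMGTR), then reverse for 5'→3'.

5'-RTGMTHHMYAGTTATCVTYCATKATAACTWDAYGTBVGCCGAYAAVGNATBGAT-3'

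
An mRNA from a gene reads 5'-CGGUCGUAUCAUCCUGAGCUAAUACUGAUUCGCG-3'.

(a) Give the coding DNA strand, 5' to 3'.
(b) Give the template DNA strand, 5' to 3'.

(a) 5'-CGGTCGTATCATCCTGAGCTAATACTGATTCGCG-3'
(b) 5'-CGCGAATCAGTATTAGCTCAGGATGATACGACCG-3'

(a) The coding strand matches the mRNA with U→T.
(b) The template strand is the reverse complement of the coding strand.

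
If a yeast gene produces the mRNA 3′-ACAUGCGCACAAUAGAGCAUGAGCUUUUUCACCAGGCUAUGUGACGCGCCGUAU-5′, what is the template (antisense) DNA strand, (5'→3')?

5′-TGTACGCGTGTTATCTCGTACTCGAAAAAGTGGTCCGATACACTGCGCGGCATA-3′

Written 5'→3' the mRNA is UAUGCCGCGCAGUGUAUCGGACCACUUUUUCGAGUACGAGAUAACACGCGUACA, so the coding DNA strand is TATGCCGCGCAGTGTATCGGACCACTTTTTCGAGTACGAGATAACACGCGTACA. The template is its reverse complement.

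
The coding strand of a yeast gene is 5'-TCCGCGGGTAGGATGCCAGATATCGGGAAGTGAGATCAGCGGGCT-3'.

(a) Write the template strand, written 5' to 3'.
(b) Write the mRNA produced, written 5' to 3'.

(a) The template strand is the reverse complement of the coding strand: complement AGGCGCCCATCCTACGGTCTATAGCCCTTCACTCTAGTCGCCCGA, then reverse.
(b) mRNA matches the coding strand with T→U.

(a) 5'-AGCCCGCTGATCTCACTTCCCGATATCTGGCATCCTACCCGCGGA-3'
(b) 5'-UCCGCGGGUAGGAUGCCAGAUAUCGGGAAGUGAGAUCAGCGGGCU-3'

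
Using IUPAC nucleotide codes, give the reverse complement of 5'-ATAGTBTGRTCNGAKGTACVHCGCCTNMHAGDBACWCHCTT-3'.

Standard pairs A↔T, G↔C; ambiguity codes pair R↔Y, M↔K, W↔W, B↔V, D↔H, N↔N. Complement (TATCAVACYAGNCTMCATGBDGCGGANKDTCHVTGWGDGAA), then reverse for 5'→3'.

5′-AAGDGWGTVHCTDKNAGGCGDBGTACMTCNGAYCAVACTAT-3′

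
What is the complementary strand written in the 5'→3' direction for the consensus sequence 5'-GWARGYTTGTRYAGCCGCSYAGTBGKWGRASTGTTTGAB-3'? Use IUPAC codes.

Standard pairs A↔T, G↔C; ambiguity codes pair R↔Y, K↔M, W↔W, S↔S, B↔V. Complement (CWTYCRAACAYRTCGGCGSRTCAVCMWCYTSACAAACTV), then reverse for 5'→3'.

5'-VTCAAACASTYCWMCVACTRSGCGGCTRYACAARCYTWC-3'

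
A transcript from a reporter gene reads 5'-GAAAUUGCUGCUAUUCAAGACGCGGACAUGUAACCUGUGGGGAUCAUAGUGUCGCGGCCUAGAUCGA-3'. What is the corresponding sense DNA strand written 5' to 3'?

The coding DNA strand has the same 5'→3' sequence as the mRNA with U replaced by T.

5'-GAAATTGCTGCTATTCAAGACGCGGACATGTAACCTGTGGGGATCATAGTGTCGCGGCCTAGATCGA-3'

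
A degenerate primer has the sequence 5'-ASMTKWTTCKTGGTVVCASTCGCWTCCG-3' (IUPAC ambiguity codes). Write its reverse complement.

5'-CGGAWGCGASTGBBACCAMGAAWMAKST-3'

Standard pairs A↔T, G↔C; ambiguity codes pair M↔K, W↔W, S↔S, V↔B. Complement (TSKAMWAAGMACCABBGTSAGCGWAGGC), then reverse for 5'→3'.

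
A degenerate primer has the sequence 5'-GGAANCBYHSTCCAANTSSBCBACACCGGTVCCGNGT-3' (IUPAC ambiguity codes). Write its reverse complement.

Standard pairs A↔T, G↔C; ambiguity codes pair Y↔R, S↔S, B↔V, H↔D, N↔N. Complement (CCTTNGVRDSAGGTTNASSVGVTGTGGCCABGGCNCA), then reverse for 5'→3'.

5′-ACNCGGBACCGGTGTVGVSSANTTGGASDRVGNTTCC-3′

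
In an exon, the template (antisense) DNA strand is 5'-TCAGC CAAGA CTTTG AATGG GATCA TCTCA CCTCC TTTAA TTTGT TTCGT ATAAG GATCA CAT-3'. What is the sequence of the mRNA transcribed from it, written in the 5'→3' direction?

The mRNA has the sequence of the coding strand (reverse complement of the template) with T→U. Reverse complement of TCAGCCAAGACTTTGAATGGGATCATCTCACCTCCTTTAATTTGTTTCGTATAAGGATCACAT is ATGTGATCCTTATACGAAACAAATTAAAGGAGGTGAGATGATCCCATTCAAAGTCTTGGCTGA; then T→U.

5'-AUGUGAUCCUUAUACGAAACAAAUUAAAGGAGGUGAGAUGAUCCCAUUCAAAGUCUUGGCUGA-3'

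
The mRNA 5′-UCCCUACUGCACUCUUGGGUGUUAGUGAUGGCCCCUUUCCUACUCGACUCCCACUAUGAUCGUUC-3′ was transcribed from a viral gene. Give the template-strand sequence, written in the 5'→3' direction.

5'-GAACGATCATAGTGGGAGTCGAGTAGGAAAGGGGCCATCACTAACACCCAAGAGTGCAGTAGGGA-3'

Replace U with T to get the coding DNA strand: TCCCTACTGCACTCTTGGGTGTTAGTGATGGCCCCTTTCCTACTCGACTCCCACTATGATCGTTC. The template strand is its reverse complement (complement AGGGATGACGTGAGAACCCACAATCACTACCGGGGAAAGGATGAGCTGAGGGTGATACTAGCAAG, then reverse).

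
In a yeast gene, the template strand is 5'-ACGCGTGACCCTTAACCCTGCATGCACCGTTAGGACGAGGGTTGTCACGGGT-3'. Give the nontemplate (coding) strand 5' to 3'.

5'-ACCCGTGACAACCCTCGTCCTAACGGTGCATGCAGGGTTAAGGGTCACGCGT-3'

The coding strand is complementary and antiparallel to the template: take the complement (A↔T, G↔C) and reverse.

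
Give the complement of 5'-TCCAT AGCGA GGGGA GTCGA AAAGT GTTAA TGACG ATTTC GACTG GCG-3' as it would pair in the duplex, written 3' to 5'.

Base-pairing A↔T, G↔C gives the complement. The complementary strand is antiparallel, so paired with a 5'→3' strand it runs 3'→5'.

3′-AGGTATCGCTCCCCTCAGCTTTTCACAATTACTGCTAAAGCTGACCGC-5′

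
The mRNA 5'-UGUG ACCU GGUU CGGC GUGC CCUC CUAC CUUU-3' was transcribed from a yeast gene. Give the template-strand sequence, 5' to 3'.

Replace U with T to get the coding DNA strand: TGTGACCTGGTTCGGCGTGCCCTCCTACCTTT. The template strand is its reverse complement (complement ACACTGGACCAAGCCGCACGGGAGGATGGAAA, then reverse).

5'-AAAGGTAGGAGGGCACGCCGAACCAGGTCACA-3'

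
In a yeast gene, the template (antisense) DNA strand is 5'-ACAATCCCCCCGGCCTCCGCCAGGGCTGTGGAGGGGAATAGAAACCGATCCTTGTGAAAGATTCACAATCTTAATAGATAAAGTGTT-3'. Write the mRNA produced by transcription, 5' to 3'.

5'-AACACUUUAUCUAUUAAGAUUGUGAAUCUUUCACAAGGAUCGGUUUCUAUUCCCCUCCACAGCCCUGGCGGAGGCCGGGGGGAUUGU-3'

The mRNA has the sequence of the coding strand (reverse complement of the template) with T→U. Reverse complement of ACAATCCCCCCGGCCTCCGCCAGGGCTGTGGAGGGGAATAGAAACCGATCCTTGTGAAAGATTCACAATCTTAATAGATAAAGTGTT is AACACTTTATCTATTAAGATTGTGAATCTTTCACAAGGATCGGTTTCTATTCCCCTCCACAGCCCTGGCGGAGGCCGGGGGGATTGT; then T→U.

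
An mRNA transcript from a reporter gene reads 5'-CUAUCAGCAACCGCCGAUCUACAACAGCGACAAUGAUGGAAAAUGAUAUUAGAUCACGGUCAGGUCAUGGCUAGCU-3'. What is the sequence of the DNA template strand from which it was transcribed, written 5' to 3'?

5′-AGCTAGCCATGACCTGACCGTGATCTAATATCATTTTCCATCATTGTCGCTGTTGTAGATCGGCGGTTGCTGATAG-3′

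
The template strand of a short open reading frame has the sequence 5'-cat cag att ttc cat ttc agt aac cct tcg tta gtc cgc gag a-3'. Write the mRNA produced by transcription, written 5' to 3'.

RNA polymerase reads the template 3'→5' and synthesizes mRNA 5'→3' by base-pairing (A→U, T→A, G↔C). The complement of the template is GTAGTCTAAAAGGTAAAGTCATTGGGAAGCAATCAGGCGCTCT; antiparallel, so 5'→3' the coding strand is TCTCGCGGACTAACGAAGGGTTACTGAAATGGAAAATCTGATG. Replace T with U for the mRNA.

5'-UCUCGCGGACUAACGAAGGGUUACUGAAAUGGAAAAUCUGAUG-3'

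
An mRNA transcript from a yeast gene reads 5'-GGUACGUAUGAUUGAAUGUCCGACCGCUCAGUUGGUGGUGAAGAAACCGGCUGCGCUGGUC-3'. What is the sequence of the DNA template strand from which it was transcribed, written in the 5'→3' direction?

5'-GACCAGCGCAGCCGGTTTCTTCACCACCAACTGAGCGGTCGGACATTCAATCATACGTACC-3'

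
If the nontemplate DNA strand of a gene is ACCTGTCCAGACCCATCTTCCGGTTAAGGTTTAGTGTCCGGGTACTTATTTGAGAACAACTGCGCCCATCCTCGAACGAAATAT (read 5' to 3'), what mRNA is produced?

5'-ACCUGUCCAGACCCAUCUUCCGGUUAAGGUUUAGUGUCCGGGUACUUAUUUGAGAACAACUGCGCCCAUCCUCGAACGAAAUAU-3'

The mRNA is synthesized from the template strand, so it matches the coding strand with T replaced by U.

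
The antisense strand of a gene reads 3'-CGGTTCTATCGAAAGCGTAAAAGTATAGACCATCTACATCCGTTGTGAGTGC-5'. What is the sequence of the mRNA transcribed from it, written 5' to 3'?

Reading the template 3'→5' as shown, RNA polymerase pairs each base (A→U, T→A, G↔C) to build mRNA 5'→3' directly.

5'-GCCAAGAUAGCUUUCGCAUUUUCAUAUCUGGUAGAUGUAGGCAACACUCACG-3'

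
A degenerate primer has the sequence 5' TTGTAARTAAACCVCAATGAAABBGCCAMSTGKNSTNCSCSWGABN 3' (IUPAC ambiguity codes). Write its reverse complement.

5'-NVTCWSGSGNASNMCASKTGGCVVTTTCATTGBGGTTTAYTTACAA-3'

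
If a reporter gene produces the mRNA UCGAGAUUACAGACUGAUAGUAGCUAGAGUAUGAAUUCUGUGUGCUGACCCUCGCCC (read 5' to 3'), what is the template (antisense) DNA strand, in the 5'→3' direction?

5'-GGGCGAGGGTCAGCACACAGAATTCATACTCTAGCTACTATCAGTCTGTAATCTCGA-3'

Replace U with T to get the coding DNA strand: TCGAGATTACAGACTGATAGTAGCTAGAGTATGAATTCTGTGTGCTGACCCTCGCCC. The template strand is its reverse complement (complement AGCTCTAATGTCTGACTATCATCGATCTCATACTTAAGACACACGACTGGGAGCGGG, then reverse).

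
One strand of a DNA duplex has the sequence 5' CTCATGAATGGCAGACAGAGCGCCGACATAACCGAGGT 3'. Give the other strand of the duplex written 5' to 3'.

5'-ACCTCGGTTATGTCGGCGCTCTGTCTGCCATTCATGAG-3'

The complement of CTCATGAATGGCAGACAGAGCGCCGACATAACCGAGGT is GAGTACTTACCGTCTGTCTCGCGGCTGTATTGGCTCCA (A↔T, G↔C). DNA strands are antiparallel, so the complementary strand runs 3'→5'; reversing gives the 5'→3' form.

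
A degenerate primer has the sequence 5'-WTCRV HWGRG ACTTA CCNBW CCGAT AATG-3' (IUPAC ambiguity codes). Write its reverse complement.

Standard pairs A↔T, G↔C; ambiguity codes pair R↔Y, W↔W, B↔V, H↔D, N↔N. Complement (WAGYBDWCYCTGAATGGNVWGGCTATTAC), then reverse for 5'→3'.

5'-CATTATCGGWVNGGTAAGTCYCWDBYGAW-3'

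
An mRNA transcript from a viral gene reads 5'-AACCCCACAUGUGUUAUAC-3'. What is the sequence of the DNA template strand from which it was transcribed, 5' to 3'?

Replace U with T to get the coding DNA strand: AACCCCACATGTGTTATAC. The template strand is its reverse complement (complement TTGGGGTGTACACAATATG, then reverse).

5'-GTATAACACATGTGGGGTT-3'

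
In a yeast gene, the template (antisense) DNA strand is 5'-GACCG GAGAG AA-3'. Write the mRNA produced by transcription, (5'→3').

5'-UUCUCUCCGGUC-3'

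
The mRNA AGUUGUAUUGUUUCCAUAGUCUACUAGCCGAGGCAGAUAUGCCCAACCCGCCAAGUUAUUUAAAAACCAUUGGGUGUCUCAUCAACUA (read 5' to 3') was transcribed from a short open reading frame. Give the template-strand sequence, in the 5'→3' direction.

Replace U with T to get the coding DNA strand: AGTTGTATTGTTTCCATAGTCTACTAGCCGAGGCAGATATGCCCAACCCGCCAAGTTATTTAAAAACCATTGGGTGTCTCATCAACTA. The template strand is its reverse complement (complement TCAACATAACAAAGGTATCAGATGATCGGCTCCGTCTATACGGGTTGGGCGGTTCAATAAATTTTTGGTAACCCACAGAGTAGTTGAT, then reverse).

5'-TAGTTGATGAGACACCCAATGGTTTTTAAATAACTTGGCGGGTTGGGCATATCTGCCTCGGCTAGTAGACTATGGAAACAATACAACT-3'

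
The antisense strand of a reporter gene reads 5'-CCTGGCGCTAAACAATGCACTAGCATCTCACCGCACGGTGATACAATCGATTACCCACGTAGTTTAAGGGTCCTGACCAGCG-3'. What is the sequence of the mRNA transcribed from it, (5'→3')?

5'-CGCUGGUCAGGACCCUUAAACUACGUGGGUAAUCGAUUGUAUCACCGUGCGGUGAGAUGCUAGUGCAUUGUUUAGCGCCAGG-3'

RNA polymerase reads the template 3'→5' and synthesizes mRNA 5'→3' by base-pairing (A→U, T→A, G↔C). The complement of the template is GGACCGCGATTTGTTACGTGATCGTAGAGTGGCGTGCCACTATGTTAGCTAATGGGTGCATCAAATTCCCAGGACTGGTCGC; antiparallel, so 5'→3' the coding strand is CGCTGGTCAGGACCCTTAAACTACGTGGGTAATCGATTGTATCACCGTGCGGTGAGATGCTAGTGCATTGTTTAGCGCCAGG. Replace T with U for the mRNA.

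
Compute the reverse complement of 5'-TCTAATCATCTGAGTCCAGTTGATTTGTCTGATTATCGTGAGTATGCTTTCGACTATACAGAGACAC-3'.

5'-GTGTCTCTGTATAGTCGAAAGCATACTCACGATAATCAGACAAATCAACTGGACTCAGATGATTAGA-3'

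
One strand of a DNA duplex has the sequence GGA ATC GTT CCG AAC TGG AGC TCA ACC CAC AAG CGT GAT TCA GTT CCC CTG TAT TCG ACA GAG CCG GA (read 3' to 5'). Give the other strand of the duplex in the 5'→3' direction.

5'-CCTTAGCAAGGCTTGACCTCGAGTTGGGTGTTCGCACTAAGTCAAGGGGACATAAGCTGTCTCGGCCT-3'

The strand is given 3'→5', so its complement runs 5'→3' in the same left-to-right order: pair each base A↔T, G↔C.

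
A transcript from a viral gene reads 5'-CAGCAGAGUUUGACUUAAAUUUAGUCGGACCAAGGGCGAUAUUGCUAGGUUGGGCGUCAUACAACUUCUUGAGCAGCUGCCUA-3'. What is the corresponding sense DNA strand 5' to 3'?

The coding DNA strand has the same 5'→3' sequence as the mRNA with U replaced by T.

5'-CAGCAGAGTTTGACTTAAATTTAGTCGGACCAAGGGCGATATTGCTAGGTTGGGCGTCATACAACTTCTTGAGCAGCTGCCTA-3'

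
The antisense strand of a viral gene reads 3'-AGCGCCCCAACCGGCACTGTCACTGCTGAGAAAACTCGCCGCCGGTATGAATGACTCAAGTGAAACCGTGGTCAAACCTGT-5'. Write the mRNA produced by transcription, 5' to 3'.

5'-UCGCGGGGUUGGCCGUGACAGUGACGACUCUUUUGAGCGGCGGCCAUACUUACUGAGUUCACUUUGGCACCAGUUUGGACA-3'

Reading the template 3'→5' as shown, RNA polymerase pairs each base (A→U, T→A, G↔C) to build mRNA 5'→3' directly.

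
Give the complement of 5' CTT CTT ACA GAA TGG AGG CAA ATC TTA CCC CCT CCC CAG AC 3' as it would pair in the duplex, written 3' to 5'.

Base-pairing A↔T, G↔C gives the complement. The complementary strand is antiparallel, so paired with a 5'→3' strand it runs 3'→5'.

3'-GAAGAATGTCTTACCTCCGTTTAGAATGGGGGAGGGGTCTG-5'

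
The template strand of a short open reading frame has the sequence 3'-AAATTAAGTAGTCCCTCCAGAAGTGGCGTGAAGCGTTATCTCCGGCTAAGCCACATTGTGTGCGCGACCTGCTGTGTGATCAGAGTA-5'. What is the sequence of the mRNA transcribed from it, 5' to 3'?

Reading the template 3'→5' as shown, RNA polymerase pairs each base (A→U, T→A, G↔C) to build mRNA 5'→3' directly.

5'-UUUAAUUCAUCAGGGAGGUCUUCACCGCACUUCGCAAUAGAGGCCGAUUCGGUGUAACACACGCGCUGGACGACACACUAGUCUCAU-3'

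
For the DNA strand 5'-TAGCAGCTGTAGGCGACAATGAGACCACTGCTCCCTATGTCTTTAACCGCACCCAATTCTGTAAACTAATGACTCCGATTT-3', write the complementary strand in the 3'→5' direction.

Base-pairing A↔T, G↔C gives the complement. The complementary strand is antiparallel, so paired with a 5'→3' strand it runs 3'→5'.

3'-ATCGTCGACATCCGCTGTTACTCTGGTGACGAGGGATACAGAAATTGGCGTGGGTTAAGACATTTGATTACTGAGGCTAAA-5'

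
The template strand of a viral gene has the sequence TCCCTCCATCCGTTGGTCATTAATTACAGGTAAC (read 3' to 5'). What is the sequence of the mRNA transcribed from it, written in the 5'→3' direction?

5'-AGGGAGGUAGGCAACCAGUAAUUAAUGUCCAUUG-3'

Reading the template 3'→5' as shown, RNA polymerase pairs each base (A→U, T→A, G↔C) to build mRNA 5'→3' directly.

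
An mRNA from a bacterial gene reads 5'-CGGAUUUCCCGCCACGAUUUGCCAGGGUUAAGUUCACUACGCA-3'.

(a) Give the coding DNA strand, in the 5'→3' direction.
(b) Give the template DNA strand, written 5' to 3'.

(a) 5'-CGGATTTCCCGCCACGATTTGCCAGGGTTAAGTTCACTACGCA-3'
(b) 5'-TGCGTAGTGAACTTAACCCTGGCAAATCGTGGCGGGAAATCCG-3'

(a) The coding strand matches the mRNA with U→T.
(b) The template strand is the reverse complement of the coding strand.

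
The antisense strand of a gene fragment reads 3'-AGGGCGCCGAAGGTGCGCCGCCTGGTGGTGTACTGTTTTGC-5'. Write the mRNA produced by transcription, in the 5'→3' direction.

5′-UCCCGCGGCUUCCACGCGGCGGACCACCACAUGACAAAACG-3′

Reading the template 3'→5' as shown, RNA polymerase pairs each base (A→U, T→A, G↔C) to build mRNA 5'→3' directly.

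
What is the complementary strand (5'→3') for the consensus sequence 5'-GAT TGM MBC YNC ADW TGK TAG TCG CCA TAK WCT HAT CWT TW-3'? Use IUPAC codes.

5'-WAAWGATDAGWMTATGGCGACTAMCAWHTGNRGVKKCAATC-3'

Standard pairs A↔T, G↔C; ambiguity codes pair Y↔R, M↔K, W↔W, B↔V, D↔H, N↔N. Complement (CTAACKKVGRNGTHWACMATCAGCGGTATMWGADTAGWAAW), then reverse for 5'→3'.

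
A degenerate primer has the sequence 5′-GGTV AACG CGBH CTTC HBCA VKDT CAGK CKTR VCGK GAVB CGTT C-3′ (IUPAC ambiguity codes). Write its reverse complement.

5'-GAACGVBTCMCGBYAMGMCTGAHMBTGVDGAAGDVCGCGTTBACC-3'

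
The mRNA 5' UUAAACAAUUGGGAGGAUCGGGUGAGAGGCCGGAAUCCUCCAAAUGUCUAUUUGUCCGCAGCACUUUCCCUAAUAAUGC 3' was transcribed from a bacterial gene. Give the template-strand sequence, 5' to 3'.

Replace U with T to get the coding DNA strand: TTAAACAATTGGGAGGATCGGGTGAGAGGCCGGAATCCTCCAAATGTCTATTTGTCCGCAGCACTTTCCCTAATAATGC. The template strand is its reverse complement (complement AATTTGTTAACCCTCCTAGCCCACTCTCCGGCCTTAGGAGGTTTACAGATAAACAGGCGTCGTGAAAGGGATTATTACG, then reverse).

5'-GCATTATTAGGGAAAGTGCTGCGGACAAATAGACATTTGGAGGATTCCGGCCTCTCACCCGATCCTCCCAATTGTTTAA-3'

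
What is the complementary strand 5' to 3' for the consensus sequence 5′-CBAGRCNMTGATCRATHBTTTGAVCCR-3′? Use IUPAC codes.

Standard pairs A↔T, G↔C; ambiguity codes pair R↔Y, M↔K, B↔V, H↔D, N↔N. Complement (GVTCYGNKACTAGYTADVAAACTBGGY), then reverse for 5'→3'.

5′-YGGBTCAAAVDATYGATCAKNGYCTVG-3′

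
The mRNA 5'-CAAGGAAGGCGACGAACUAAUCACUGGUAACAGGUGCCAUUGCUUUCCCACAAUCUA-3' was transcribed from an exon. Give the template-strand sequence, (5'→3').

5'-TAGATTGTGGGAAAGCAATGGCACCTGTTACCAGTGATTAGTTCGTCGCCTTCCTTG-3'

Replace U with T to get the coding DNA strand: CAAGGAAGGCGACGAACTAATCACTGGTAACAGGTGCCATTGCTTTCCCACAATCTA. The template strand is its reverse complement (complement GTTCCTTCCGCTGCTTGATTAGTGACCATTGTCCACGGTAACGAAAGGGTGTTAGAT, then reverse).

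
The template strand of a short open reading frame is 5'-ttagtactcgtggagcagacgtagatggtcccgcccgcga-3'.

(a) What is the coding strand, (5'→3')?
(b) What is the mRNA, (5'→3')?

(a) The coding strand is the reverse complement of the template: complement AATCATGAGCACCTCGTCTGCATCTACCAGGGCGGGCGCT, then reverse.
(b) mRNA has the coding-strand sequence with T→U.

(a) 5'-TCGCGGGCGGGACCATCTACGTCTGCTCCACGAGTACTAA-3'
(b) 5'-UCGCGGGCGGGACCAUCUACGUCUGCUCCACGAGUACUAA-3'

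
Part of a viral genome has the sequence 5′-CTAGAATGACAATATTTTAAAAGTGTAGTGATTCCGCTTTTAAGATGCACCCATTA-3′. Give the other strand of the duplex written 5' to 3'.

Pairing A↔T and G↔C gives GATCTTACTGTTATAAAATTTTCACATCACTAAGGCGAAAATTCTACGTGGGTAAT, running 3'→5'. Reverse for the 5'→3' convention.

5'-TAATGGGTGCATCTTAAAAGCGGAATCACTACACTTTTAAAATATTGTCATTCTAG-3'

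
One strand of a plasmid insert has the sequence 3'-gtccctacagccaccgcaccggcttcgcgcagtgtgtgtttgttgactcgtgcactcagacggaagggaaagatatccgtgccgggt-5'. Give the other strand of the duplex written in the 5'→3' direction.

The strand is given 3'→5', so its complement runs 5'→3' in the same left-to-right order: pair each base A↔T, G↔C.

5'-CAGGGATGTCGGTGGCGTGGCCGAAGCGCGTCACACACAAACAACTGAGCACGTGAGTCTGCCTTCCCTTTCTATAGGCACGGCCCA-3'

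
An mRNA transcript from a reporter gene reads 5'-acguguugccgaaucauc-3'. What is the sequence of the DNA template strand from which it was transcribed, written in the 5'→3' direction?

5'-GATGATTCGGCAACACGT-3'

Replace U with T to get the coding DNA strand: ACGTGTTGCCGAATCATC. The template strand is its reverse complement (complement TGCACAACGGCTTAGTAG, then reverse).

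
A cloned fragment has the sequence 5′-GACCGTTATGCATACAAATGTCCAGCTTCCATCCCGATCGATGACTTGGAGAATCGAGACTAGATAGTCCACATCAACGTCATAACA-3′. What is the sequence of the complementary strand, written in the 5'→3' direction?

5'-TGTTATGACGTTGATGTGGACTATCTAGTCTCGATTCTCCAAGTCATCGATCGGGATGGAAGCTGGACATTTGTATGCATAACGGTC-3'

Pairing A↔T and G↔C gives CTGGCAATACGTATGTTTACAGGTCGAAGGTAGGGCTAGCTACTGAACCTCTTAGCTCTGATCTATCAGGTGTAGTTGCAGTATTGT, running 3'→5'. Reverse for the 5'→3' convention.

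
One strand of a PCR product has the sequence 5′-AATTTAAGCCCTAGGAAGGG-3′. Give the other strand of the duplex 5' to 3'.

Pairing A↔T and G↔C gives TTAAATTCGGGATCCTTCCC, running 3'→5'. Reverse for the 5'→3' convention.

5'-CCCTTCCTAGGGCTTAAATT-3'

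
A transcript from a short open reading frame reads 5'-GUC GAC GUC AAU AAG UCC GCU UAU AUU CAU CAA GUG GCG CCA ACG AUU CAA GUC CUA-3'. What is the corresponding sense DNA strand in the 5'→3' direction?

5'-GTCGACGTCAATAAGTCCGCTTATATTCATCAAGTGGCGCCAACGATTCAAGTCCTA-3'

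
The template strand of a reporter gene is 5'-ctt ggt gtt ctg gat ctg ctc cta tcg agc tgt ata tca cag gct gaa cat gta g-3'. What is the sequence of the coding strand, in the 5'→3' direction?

5'-CTACATGTTCAGCCTGTGATATACAGCTCGATAGGAGCAGATCCAGAACACCAAG-3'

The coding strand is complementary and antiparallel to the template: take the complement (A↔T, G↔C) and reverse.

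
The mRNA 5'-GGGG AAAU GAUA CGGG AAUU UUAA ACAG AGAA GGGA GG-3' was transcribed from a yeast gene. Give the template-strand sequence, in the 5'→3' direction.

5'-CCTCCCTTCTCTGTTTAAAATTCCCGTATCATTTCCCC-3'

Replace U with T to get the coding DNA strand: GGGGAAATGATACGGGAATTTTAAACAGAGAAGGGAGG. The template strand is its reverse complement (complement CCCCTTTACTATGCCCTTAAAATTTGTCTCTTCCCTCC, then reverse).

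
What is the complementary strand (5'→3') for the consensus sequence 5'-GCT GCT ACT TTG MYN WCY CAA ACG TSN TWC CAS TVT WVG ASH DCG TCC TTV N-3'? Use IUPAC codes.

Standard pairs A↔T, G↔C; ambiguity codes pair Y↔R, M↔K, W↔W, S↔S, D↔H, V↔B, N↔N. Complement (CGACGATGAAACKRNWGRGTTTGCASNAWGGTSABAWBCTSDHGCAGGAABN), then reverse for 5'→3'.

5′-NBAAGGACGHDSTCBWABASTGGWANSACGTTTGRGWNRKCAAAGTAGCAGC-3′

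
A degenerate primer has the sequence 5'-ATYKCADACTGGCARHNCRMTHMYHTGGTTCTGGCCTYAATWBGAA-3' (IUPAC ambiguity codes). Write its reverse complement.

5'-TTCVWATTRAGGCCAGAACCADRKDAKYGNDYTGCCAGTHTGMRAT-3'

Standard pairs A↔T, G↔C; ambiguity codes pair R↔Y, M↔K, W↔W, B↔V, D↔H, N↔N. Complement (TARMGTHTGACCGTYDNGYKADKRDACCAAGACCGGARTTAWVCTT), then reverse for 5'→3'.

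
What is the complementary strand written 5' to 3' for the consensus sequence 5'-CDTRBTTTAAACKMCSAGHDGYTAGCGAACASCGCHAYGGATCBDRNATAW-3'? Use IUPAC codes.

5'-WTATNYHVGATCCRTDGCGSTGTTCGCTARCHDCTSGKMGTTTAAAVYAHG-3'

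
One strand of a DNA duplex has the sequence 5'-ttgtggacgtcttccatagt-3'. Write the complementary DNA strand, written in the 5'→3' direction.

The complement of TTGTGGACGTCTTCCATAGT is AACACCTGCAGAAGGTATCA (A↔T, G↔C). DNA strands are antiparallel, so the complementary strand runs 3'→5'; reversing gives the 5'→3' form.

5'-ACTATGGAAGACGTCCACAA-3'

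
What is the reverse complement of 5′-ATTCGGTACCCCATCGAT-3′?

5'-ATCGATGGGGTACCGAAT-3'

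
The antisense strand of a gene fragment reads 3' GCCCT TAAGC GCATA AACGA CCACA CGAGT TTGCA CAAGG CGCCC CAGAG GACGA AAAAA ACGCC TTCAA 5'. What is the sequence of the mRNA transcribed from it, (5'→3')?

Reading the template 3'→5' as shown, RNA polymerase pairs each base (A→U, T→A, G↔C) to build mRNA 5'→3' directly.

5'-CGGGAAUUCGCGUAUUUGCUGGUGUGCUCAAACGUGUUCCGCGGGGUCUCCUGCUUUUUUUGCGGAAGUU-3'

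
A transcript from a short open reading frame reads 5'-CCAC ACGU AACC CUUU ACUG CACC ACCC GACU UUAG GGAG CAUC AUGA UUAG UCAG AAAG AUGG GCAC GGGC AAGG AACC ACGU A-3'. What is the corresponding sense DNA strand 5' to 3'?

The coding DNA strand has the same 5'→3' sequence as the mRNA with U replaced by T.

5'-CCACACGTAACCCTTTACTGCACCACCCGACTTTAGGGAGCATCATGATTAGTCAGAAAGATGGGCACGGGCAAGGAACCACGTA-3'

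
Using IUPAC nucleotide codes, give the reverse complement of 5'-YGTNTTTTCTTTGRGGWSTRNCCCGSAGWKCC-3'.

Standard pairs A↔T, G↔C; ambiguity codes pair R↔Y, K↔M, W↔W, S↔S, N↔N. Complement (RCANAAAAGAAACYCCWSAYNGGGCSTCWMGG), then reverse for 5'→3'.

5'-GGMWCTSCGGGNYASWCCYCAAAGAAAANACR-3'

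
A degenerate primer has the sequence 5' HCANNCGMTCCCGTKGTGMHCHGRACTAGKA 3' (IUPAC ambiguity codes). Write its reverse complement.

5'-TMCTAGTYCDGDKCACMACGGGAKCGNNTGD-3'

Standard pairs A↔T, G↔C; ambiguity codes pair R↔Y, M↔K, H↔D, N↔N. Complement (DGTNNGCKAGGGCAMCACKDGDCYTGATCMT), then reverse for 5'→3'.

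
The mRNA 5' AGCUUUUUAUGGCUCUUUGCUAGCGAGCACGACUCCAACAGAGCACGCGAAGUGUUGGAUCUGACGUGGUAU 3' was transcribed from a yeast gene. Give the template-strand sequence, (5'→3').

Replace U with T to get the coding DNA strand: AGCTTTTTATGGCTCTTTGCTAGCGAGCACGACTCCAACAGAGCACGCGAAGTGTTGGATCTGACGTGGTAT. The template strand is its reverse complement (complement TCGAAAAATACCGAGAAACGATCGCTCGTGCTGAGGTTGTCTCGTGCGCTTCACAACCTAGACTGCACCATA, then reverse).

5'-ATACCACGTCAGATCCAACACTTCGCGTGCTCTGTTGGAGTCGTGCTCGCTAGCAAAGAGCCATAAAAAGCT-3'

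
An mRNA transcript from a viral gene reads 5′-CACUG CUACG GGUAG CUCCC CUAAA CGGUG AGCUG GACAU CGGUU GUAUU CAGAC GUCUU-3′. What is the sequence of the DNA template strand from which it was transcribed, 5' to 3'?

Replace U with T to get the coding DNA strand: CACTGCTACGGGTAGCTCCCCTAAACGGTGAGCTGGACATCGGTTGTATTCAGACGTCTT. The template strand is its reverse complement (complement GTGACGATGCCCATCGAGGGGATTTGCCACTCGACCTGTAGCCAACATAAGTCTGCAGAA, then reverse).

5′-AAGACGTCTGAATACAACCGATGTCCAGCTCACCGTTTAGGGGAGCTACCCGTAGCAGTG-3′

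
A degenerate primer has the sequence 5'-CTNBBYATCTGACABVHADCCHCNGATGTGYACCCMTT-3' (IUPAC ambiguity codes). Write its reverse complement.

5'-AAKGGGTRCACATCNGDGGHTDBVTGTCAGATRVVNAG-3'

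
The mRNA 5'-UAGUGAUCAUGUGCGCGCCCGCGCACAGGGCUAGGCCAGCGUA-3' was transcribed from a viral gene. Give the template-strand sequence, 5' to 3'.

Replace U with T to get the coding DNA strand: TAGTGATCATGTGCGCGCCCGCGCACAGGGCTAGGCCAGCGTA. The template strand is its reverse complement (complement ATCACTAGTACACGCGCGGGCGCGTGTCCCGATCCGGTCGCAT, then reverse).

5'-TACGCTGGCCTAGCCCTGTGCGCGGGCGCGCACATGATCACTA-3'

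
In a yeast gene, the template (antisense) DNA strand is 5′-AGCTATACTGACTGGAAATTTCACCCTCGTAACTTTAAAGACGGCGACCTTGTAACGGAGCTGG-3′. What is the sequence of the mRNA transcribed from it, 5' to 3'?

The mRNA has the sequence of the coding strand (reverse complement of the template) with T→U. Reverse complement of AGCTATACTGACTGGAAATTTCACCCTCGTAACTTTAAAGACGGCGACCTTGTAACGGAGCTGG is CCAGCTCCGTTACAAGGTCGCCGTCTTTAAAGTTACGAGGGTGAAATTTCCAGTCAGTATAGCT; then T→U.

5′-CCAGCUCCGUUACAAGGUCGCCGUCUUUAAAGUUACGAGGGUGAAAUUUCCAGUCAGUAUAGCU-3′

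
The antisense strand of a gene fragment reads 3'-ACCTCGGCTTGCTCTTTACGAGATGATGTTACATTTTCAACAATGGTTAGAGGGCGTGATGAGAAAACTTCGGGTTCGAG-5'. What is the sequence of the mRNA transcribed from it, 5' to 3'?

Reading the template 3'→5' as shown, RNA polymerase pairs each base (A→U, T→A, G↔C) to build mRNA 5'→3' directly.

5'-UGGAGCCGAACGAGAAAUGCUCUACUACAAUGUAAAAGUUGUUACCAAUCUCCCGCACUACUCUUUUGAAGCCCAAGCUC-3'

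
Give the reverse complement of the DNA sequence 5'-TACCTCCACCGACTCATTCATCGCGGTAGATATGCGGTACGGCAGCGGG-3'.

5'-CCCGCTGCCGTACCGCATATCTACCGCGATGAATGAGTCGGTGGAGGTA-3'

Reading the sequence 3'→5' and pairing each base (A↔T, G↔C) gives the reverse complement directly.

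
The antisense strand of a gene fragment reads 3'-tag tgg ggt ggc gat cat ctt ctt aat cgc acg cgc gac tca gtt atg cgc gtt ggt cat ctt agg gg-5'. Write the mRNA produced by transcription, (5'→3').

5'-AUCACCCCACCGCUAGUAGAAGAAUUAGCGUGCGCGCUGAGUCAAUACGCGCAACCAGUAGAAUCCCC-3'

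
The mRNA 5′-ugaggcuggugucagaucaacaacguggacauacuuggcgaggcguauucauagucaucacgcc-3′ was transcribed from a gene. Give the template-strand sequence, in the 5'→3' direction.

5'-GGCGTGATGACTATGAATACGCCTCGCCAAGTATGTCCACGTTGTTGATCTGACACCAGCCTCA-3'

Replace U with T to get the coding DNA strand: TGAGGCTGGTGTCAGATCAACAACGTGGACATACTTGGCGAGGCGTATTCATAGTCATCACGCC. The template strand is its reverse complement (complement ACTCCGACCACAGTCTAGTTGTTGCACCTGTATGAACCGCTCCGCATAAGTATCAGTAGTGCGG, then reverse).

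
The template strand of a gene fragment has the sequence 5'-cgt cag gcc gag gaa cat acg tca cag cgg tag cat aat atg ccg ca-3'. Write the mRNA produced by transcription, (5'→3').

RNA polymerase reads the template 3'→5' and synthesizes mRNA 5'→3' by base-pairing (A→U, T→A, G↔C). The complement of the template is GCAGTCCGGCTCCTTGTATGCAGTGTCGCCATCGTATTATACGGCGT; antiparallel, so 5'→3' the coding strand is TGCGGCATATTATGCTACCGCTGTGACGTATGTTCCTCGGCCTGACG. Replace T with U for the mRNA.

5'-UGCGGCAUAUUAUGCUACCGCUGUGACGUAUGUUCCUCGGCCUGACG-3'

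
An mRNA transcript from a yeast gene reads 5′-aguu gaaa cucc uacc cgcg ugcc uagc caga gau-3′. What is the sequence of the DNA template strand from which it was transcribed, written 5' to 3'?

5′-ATCTCTGGCTAGGCACGCGGGTAGGAGTTTCAACT-3′

Replace U with T to get the coding DNA strand: AGTTGAAACTCCTACCCGCGTGCCTAGCCAGAGAT. The template strand is its reverse complement (complement TCAACTTTGAGGATGGGCGCACGGATCGGTCTCTA, then reverse).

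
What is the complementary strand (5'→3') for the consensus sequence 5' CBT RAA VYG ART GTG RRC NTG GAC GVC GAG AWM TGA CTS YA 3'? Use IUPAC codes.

5′-TRSAGTCAKWTCTCGBCGTCCANGYYCACAYTCRBTTYAVG-3′

Standard pairs A↔T, G↔C; ambiguity codes pair R↔Y, M↔K, W↔W, S↔S, B↔V, N↔N. Complement (GVAYTTBRCTYACACYYGNACCTGCBGCTCTWKACTGASRT), then reverse for 5'→3'.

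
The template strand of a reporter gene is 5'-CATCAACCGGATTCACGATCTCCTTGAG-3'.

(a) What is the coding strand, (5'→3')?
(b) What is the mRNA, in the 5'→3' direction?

(a) The coding strand is the reverse complement of the template: complement GTAGTTGGCCTAAGTGCTAGAGGAACTC, then reverse.
(b) mRNA has the coding-strand sequence with T→U.

(a) 5'-CTCAAGGAGATCGTGAATCCGGTTGATG-3'
(b) 5'-CUCAAGGAGAUCGUGAAUCCGGUUGAUG-3'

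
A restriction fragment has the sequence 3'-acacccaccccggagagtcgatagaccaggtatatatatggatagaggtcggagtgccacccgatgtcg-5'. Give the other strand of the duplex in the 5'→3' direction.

5′-TGTGGGTGGGGCCTCTCAGCTATCTGGTCCATATATATACCTATCTCCAGCCTCACGGTGGGCTACAGC-3′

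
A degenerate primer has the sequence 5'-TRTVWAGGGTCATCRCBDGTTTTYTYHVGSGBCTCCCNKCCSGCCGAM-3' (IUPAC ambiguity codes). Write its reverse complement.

5'-KTCGGCSGGMNGGGAGVCSCBDRARAAAACHVGYGATGACCCTWBAYA-3'

Standard pairs A↔T, G↔C; ambiguity codes pair R↔Y, M↔K, W↔W, S↔S, B↔V, D↔H, N↔N. Complement (AYABWTCCCAGTAGYGVHCAAAARARDBCSCVGAGGGNMGGSCGGCTK), then reverse for 5'→3'.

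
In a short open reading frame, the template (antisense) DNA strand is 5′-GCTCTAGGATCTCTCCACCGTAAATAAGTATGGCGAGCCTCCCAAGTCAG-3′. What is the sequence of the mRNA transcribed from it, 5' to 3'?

5'-CUGACUUGGGAGGCUCGCCAUACUUAUUUACGGUGGAGAGAUCCUAGAGC-3'

RNA polymerase reads the template 3'→5' and synthesizes mRNA 5'→3' by base-pairing (A→U, T→A, G↔C). The complement of the template is CGAGATCCTAGAGAGGTGGCATTTATTCATACCGCTCGGAGGGTTCAGTC; antiparallel, so 5'→3' the coding strand is CTGACTTGGGAGGCTCGCCATACTTATTTACGGTGGAGAGATCCTAGAGC. Replace T with U for the mRNA.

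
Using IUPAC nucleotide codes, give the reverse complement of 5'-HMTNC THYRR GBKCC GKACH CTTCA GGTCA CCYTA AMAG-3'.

5'-CTKTTARGGTGACCTGAAGDGTMCGGMVCYYRDAGNAKD-3'

Standard pairs A↔T, G↔C; ambiguity codes pair R↔Y, M↔K, B↔V, H↔D, N↔N. Complement (DKANGADRYYCVMGGCMTGDGAAGTCCAGTGGRATTKTC), then reverse for 5'→3'.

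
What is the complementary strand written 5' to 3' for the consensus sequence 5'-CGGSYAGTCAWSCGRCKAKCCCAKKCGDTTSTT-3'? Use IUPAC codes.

5′-AASAAHCGMMTGGGMTMGYCGSWTGACTRSCCG-3′

Standard pairs A↔T, G↔C; ambiguity codes pair R↔Y, K↔M, W↔W, S↔S, D↔H. Complement (GCCSRTCAGTWSGCYGMTMGGGTMMGCHAASAA), then reverse for 5'→3'.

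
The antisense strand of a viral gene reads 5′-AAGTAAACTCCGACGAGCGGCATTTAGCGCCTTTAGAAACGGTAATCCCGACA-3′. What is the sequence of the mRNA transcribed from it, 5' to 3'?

5'-UGUCGGGAUUACCGUUUCUAAAGGCGCUAAAUGCCGCUCGUCGGAGUUUACUU-3'

The mRNA has the sequence of the coding strand (reverse complement of the template) with T→U. Reverse complement of AAGTAAACTCCGACGAGCGGCATTTAGCGCCTTTAGAAACGGTAATCCCGACA is TGTCGGGATTACCGTTTCTAAAGGCGCTAAATGCCGCTCGTCGGAGTTTACTT; then T→U.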